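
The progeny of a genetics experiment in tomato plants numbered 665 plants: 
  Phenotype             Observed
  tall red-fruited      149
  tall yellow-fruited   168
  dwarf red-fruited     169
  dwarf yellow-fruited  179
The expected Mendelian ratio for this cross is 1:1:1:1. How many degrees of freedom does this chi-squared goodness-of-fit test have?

A goodness-of-fit test with 4 phenotype classes has df = 4 − 1 = 3.

3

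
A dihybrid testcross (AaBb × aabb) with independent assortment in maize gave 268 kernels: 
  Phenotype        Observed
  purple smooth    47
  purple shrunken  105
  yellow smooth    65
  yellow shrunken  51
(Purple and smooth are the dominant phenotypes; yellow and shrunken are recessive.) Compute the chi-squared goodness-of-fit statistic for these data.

31.403

A dihybrid testcross with independent assortment gives a 1:1:1:1 ratio.
Expected counts for N = 268 under a 1:1:1:1 ratio (total parts = 4):
  purple smooth: 268 × 1/4 = 67
  purple shrunken: 268 × 1/4 = 67
  yellow smooth: 268 × 1/4 = 67
  yellow shrunken: 268 × 1/4 = 67
χ² = Σ (O − E)² / E
  purple smooth: (47 − 67)² / 67 = 5.9701
  purple shrunken: (105 − 67)² / 67 = 21.5522
  yellow smooth: (65 − 67)² / 67 = 0.0597
  yellow shrunken: (51 − 67)² / 67 = 3.8209
χ² = 5.9701 + 21.5522 + 0.0597 + 3.8209 = 31.4029 ≈ 31.403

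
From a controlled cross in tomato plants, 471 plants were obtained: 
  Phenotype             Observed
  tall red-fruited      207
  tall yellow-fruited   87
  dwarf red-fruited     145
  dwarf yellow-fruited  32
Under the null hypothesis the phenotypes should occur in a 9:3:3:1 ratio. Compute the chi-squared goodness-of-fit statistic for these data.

49.300

The 9:3:3:1 ratio has 16 parts, so with N = 471 the expected counts are:
  tall red-fruited: 471 × 9/16 = 264.9375
  tall yellow-fruited: 471 × 3/16 = 88.3125
  dwarf red-fruited: 471 × 3/16 = 88.3125
  dwarf yellow-fruited: 471 × 1/16 = 29.4375
χ² = Σ (O − E)² / E
  tall red-fruited: (207 − 264.9375)² / 264.9375 = 12.6700
  tall yellow-fruited: (87 − 88.3125)² / 88.3125 = 0.0195
  dwarf red-fruited: (145 − 88.3125)² / 88.3125 = 36.3875
  dwarf yellow-fruited: (32 − 29.4375)² / 29.4375 = 0.2231
χ² = 12.6700 + 0.0195 + 36.3875 + 0.2231 = 49.3001 ≈ 49.300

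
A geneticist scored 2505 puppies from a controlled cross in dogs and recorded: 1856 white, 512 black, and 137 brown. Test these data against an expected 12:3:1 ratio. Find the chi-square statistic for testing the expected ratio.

6.532

Total ratio parts = 16. Expected numbers out of 2505:
  white: 2505 × 12/16 = 1878.75
  black: 2505 × 3/16 = 469.6875
  brown: 2505 × 1/16 = 156.5625
χ² = Σ (O − E)² / E
  white: (1856 − 1878.75)² / 1878.75 = 0.2755
  black: (512 − 469.6875)² / 469.6875 = 3.8118
  brown: (137 − 156.5625)² / 156.5625 = 2.4443
χ² = 0.2755 + 3.8118 + 2.4443 = 6.5316 ≈ 6.532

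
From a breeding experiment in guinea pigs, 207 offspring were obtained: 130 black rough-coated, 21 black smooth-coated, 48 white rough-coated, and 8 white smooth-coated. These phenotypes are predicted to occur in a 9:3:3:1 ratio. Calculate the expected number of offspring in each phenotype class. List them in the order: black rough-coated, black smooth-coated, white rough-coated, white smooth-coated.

The 9:3:3:1 ratio has 16 parts, so with N = 207 the expected counts are:
  black rough-coated: 207 × 9/16 = 116.4375
  black smooth-coated: 207 × 3/16 = 38.8125
  white rough-coated: 207 × 3/16 = 38.8125
  white smooth-coated: 207 × 1/16 = 12.9375

116.4375, 38.8125, 38.8125, 12.9375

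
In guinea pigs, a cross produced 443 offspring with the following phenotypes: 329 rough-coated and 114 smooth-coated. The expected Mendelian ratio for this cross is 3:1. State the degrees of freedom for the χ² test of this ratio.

A goodness-of-fit test with 2 phenotype classes has df = 2 − 1 = 1.

1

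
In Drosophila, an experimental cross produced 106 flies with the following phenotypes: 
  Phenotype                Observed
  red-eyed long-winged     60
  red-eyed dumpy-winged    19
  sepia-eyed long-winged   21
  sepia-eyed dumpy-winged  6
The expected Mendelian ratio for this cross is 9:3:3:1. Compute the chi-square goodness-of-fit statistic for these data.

0.164

The 9:3:3:1 ratio has 16 parts, so with N = 106 the expected counts are:
  red-eyed long-winged: 106 × 9/16 = 59.625
  red-eyed dumpy-winged: 106 × 3/16 = 19.875
  sepia-eyed long-winged: 106 × 3/16 = 19.875
  sepia-eyed dumpy-winged: 106 × 1/16 = 6.625
χ² = Σ (O − E)² / E
  red-eyed long-winged: (60 − 59.625)² / 59.625 = 0.0024
  red-eyed dumpy-winged: (19 − 19.875)² / 19.875 = 0.0385
  sepia-eyed long-winged: (21 − 19.875)² / 19.875 = 0.0637
  sepia-eyed dumpy-winged: (6 − 6.625)² / 6.625 = 0.0590
χ² = 0.0024 + 0.0385 + 0.0637 + 0.0590 = 0.1636 ≈ 0.164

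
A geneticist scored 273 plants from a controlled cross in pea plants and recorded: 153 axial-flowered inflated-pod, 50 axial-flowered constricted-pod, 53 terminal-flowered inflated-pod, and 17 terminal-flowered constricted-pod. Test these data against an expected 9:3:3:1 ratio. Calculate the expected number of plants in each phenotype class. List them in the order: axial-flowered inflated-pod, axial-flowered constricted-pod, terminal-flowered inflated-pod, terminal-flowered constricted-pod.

153.5625, 51.1875, 51.1875, 17.0625

Total ratio parts = 16. Expected numbers out of 273:
  axial-flowered inflated-pod: 273 × 9/16 = 153.5625
  axial-flowered constricted-pod: 273 × 3/16 = 51.1875
  terminal-flowered inflated-pod: 273 × 3/16 = 51.1875
  terminal-flowered constricted-pod: 273 × 1/16 = 17.0625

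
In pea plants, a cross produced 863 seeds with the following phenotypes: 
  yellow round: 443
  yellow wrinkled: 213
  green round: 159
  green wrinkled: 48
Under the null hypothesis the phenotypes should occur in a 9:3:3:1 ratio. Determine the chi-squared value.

The 9:3:3:1 ratio has 16 parts, so with N = 863 the expected counts are:
  yellow round: 863 × 9/16 = 485.4375
  yellow wrinkled: 863 × 3/16 = 161.8125
  green round: 863 × 3/16 = 161.8125
  green wrinkled: 863 × 1/16 = 53.9375
χ² = Σ (O − E)² / E
  yellow round: (443 − 485.4375)² / 485.4375 = 3.7099
  yellow wrinkled: (213 − 161.8125)² / 161.8125 = 16.1926
  green round: (159 − 161.8125)² / 161.8125 = 0.0489
  green wrinkled: (48 − 53.9375)² / 53.9375 = 0.6536
χ² = 3.7099 + 16.1926 + 0.0489 + 0.6536 = 20.605

20.605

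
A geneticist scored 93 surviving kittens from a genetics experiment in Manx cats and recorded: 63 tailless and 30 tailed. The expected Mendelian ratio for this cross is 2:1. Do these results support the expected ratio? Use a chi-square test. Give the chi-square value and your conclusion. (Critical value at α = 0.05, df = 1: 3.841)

0.048; consistent

Total ratio parts = 3. Expected numbers out of 93:
  tailless: 93 × 2/3 = 62
  tailed: 93 × 1/3 = 31
χ² = Σ (O − E)² / E
  tailless: (63 − 62)² / 62 = 0.0161
  tailed: (30 − 31)² / 31 = 0.0323
χ² = 0.0161 + 0.0323 = 0.0484 ≈ 0.048
Degrees of freedom = 2 − 1 = 1; critical value at α = 0.05 is 3.841.
Since 0.048 < 3.841, we fail to reject the null hypothesis — the data are consistent with the 2:1 ratio.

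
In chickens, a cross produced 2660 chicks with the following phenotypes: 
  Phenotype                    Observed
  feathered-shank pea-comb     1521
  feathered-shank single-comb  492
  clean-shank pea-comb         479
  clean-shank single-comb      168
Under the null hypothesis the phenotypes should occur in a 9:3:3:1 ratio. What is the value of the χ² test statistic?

1.301

Under the 9:3:3:1 hypothesis (Σ ratio = 16, N = 2660):
  feathered-shank pea-comb: 2660 × 9/16 = 1496.25
  feathered-shank single-comb: 2660 × 3/16 = 498.75
  clean-shank pea-comb: 2660 × 3/16 = 498.75
  clean-shank single-comb: 2660 × 1/16 = 166.25
χ² = Σ (O − E)² / E
  feathered-shank pea-comb: (1521 − 1496.25)² / 1496.25 = 0.4094
  feathered-shank single-comb: (492 − 498.75)² / 498.75 = 0.0914
  clean-shank pea-comb: (479 − 498.75)² / 498.75 = 0.7821
  clean-shank single-comb: (168 − 166.25)² / 166.25 = 0.0184
χ² = 0.4094 + 0.0914 + 0.7821 + 0.0184 = 1.3013 ≈ 1.301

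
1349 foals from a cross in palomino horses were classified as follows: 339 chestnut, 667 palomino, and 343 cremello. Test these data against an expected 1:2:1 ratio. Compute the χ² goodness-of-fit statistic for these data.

0.191

Expected counts for N = 1349 under a 1:2:1 ratio (total parts = 4):
  chestnut: 1349 × 1/4 = 337.25
  palomino: 1349 × 2/4 = 674.5
  cremello: 1349 × 1/4 = 337.25
χ² = Σ (O − E)² / E
  chestnut: (339 − 337.25)² / 337.25 = 0.0091
  palomino: (667 − 674.5)² / 674.5 = 0.0834
  cremello: (343 − 337.25)² / 337.25 = 0.0980
χ² = 0.0091 + 0.0834 + 0.0980 = 0.1905 ≈ 0.191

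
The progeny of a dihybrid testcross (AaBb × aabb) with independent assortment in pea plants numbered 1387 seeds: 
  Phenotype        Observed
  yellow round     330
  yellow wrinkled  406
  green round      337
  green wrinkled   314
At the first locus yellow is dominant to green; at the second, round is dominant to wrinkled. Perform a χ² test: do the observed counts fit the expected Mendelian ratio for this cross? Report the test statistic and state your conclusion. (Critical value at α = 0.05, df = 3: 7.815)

14.301; not consistent

A dihybrid testcross with independent assortment gives a 1:1:1:1 ratio.
Under the 1:1:1:1 hypothesis (Σ ratio = 4, N = 1387):
  yellow round: 1387 × 1/4 = 346.75
  yellow wrinkled: 1387 × 1/4 = 346.75
  green round: 1387 × 1/4 = 346.75
  green wrinkled: 1387 × 1/4 = 346.75
χ² = Σ (O − E)² / E
  yellow round: (330 − 346.75)² / 346.75 = 0.8091
  yellow wrinkled: (406 − 346.75)² / 346.75 = 10.1242
  green round: (337 − 346.75)² / 346.75 = 0.2742
  green wrinkled: (314 − 346.75)² / 346.75 = 3.0932
χ² = 0.8091 + 10.1242 + 0.2742 + 3.0932 = 14.3007 ≈ 14.301
Degrees of freedom = 4 − 1 = 3; critical value at α = 0.05 is 7.815.
Since 14.301 > 7.815, we reject the null hypothesis — the data do not fit the 1:1:1:1 ratio.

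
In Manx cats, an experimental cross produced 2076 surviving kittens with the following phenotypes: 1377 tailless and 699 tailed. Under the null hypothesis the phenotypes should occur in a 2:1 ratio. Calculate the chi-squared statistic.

0.106

Total ratio parts = 3. Expected numbers out of 2076:
  tailless: 2076 × 2/3 = 1384
  tailed: 2076 × 1/3 = 692
χ² = Σ (O − E)² / E
  tailless: (1377 − 1384)² / 1384 = 0.0354
  tailed: (699 − 692)² / 692 = 0.0708
χ² = 0.0354 + 0.0708 = 0.1062 ≈ 0.106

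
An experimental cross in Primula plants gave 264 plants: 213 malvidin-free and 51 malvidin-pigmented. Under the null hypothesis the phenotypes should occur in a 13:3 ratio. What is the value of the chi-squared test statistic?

Expected counts for N = 264 under a 13:3 ratio (total parts = 16):
  malvidin-free: 264 × 13/16 = 214.5
  malvidin-pigmented: 264 × 3/16 = 49.5
χ² = Σ (O − E)² / E
  malvidin-free: (213 − 214.5)² / 214.5 = 0.0105
  malvidin-pigmented: (51 − 49.5)² / 49.5 = 0.0455
χ² = 0.0105 + 0.0455 = 0.056

0.056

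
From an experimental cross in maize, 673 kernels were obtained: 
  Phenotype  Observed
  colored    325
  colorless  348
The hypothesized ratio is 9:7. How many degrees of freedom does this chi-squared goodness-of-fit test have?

1

A goodness-of-fit test with 2 phenotype classes has df = 2 − 1 = 1.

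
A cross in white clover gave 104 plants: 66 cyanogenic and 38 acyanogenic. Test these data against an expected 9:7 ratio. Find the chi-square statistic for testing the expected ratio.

2.198

Total ratio parts = 16. Expected numbers out of 104:
  cyanogenic: 104 × 9/16 = 58.5
  acyanogenic: 104 × 7/16 = 45.5
χ² = Σ (O − E)² / E
  cyanogenic: (66 − 58.5)² / 58.5 = 0.9615
  acyanogenic: (38 − 45.5)² / 45.5 = 1.2363
χ² = 0.9615 + 1.2363 = 2.1978 ≈ 2.198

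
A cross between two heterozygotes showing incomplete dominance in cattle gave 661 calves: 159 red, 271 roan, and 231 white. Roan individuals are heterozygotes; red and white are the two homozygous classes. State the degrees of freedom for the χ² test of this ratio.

2

With incomplete dominance, a heterozygote × heterozygote cross gives a 1:2:1 phenotypic ratio.
A goodness-of-fit test with 3 phenotype classes has df = 3 − 1 = 2.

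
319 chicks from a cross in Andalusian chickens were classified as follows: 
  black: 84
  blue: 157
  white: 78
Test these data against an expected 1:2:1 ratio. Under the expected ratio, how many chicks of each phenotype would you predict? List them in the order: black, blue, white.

79.75, 159.5, 79.75

Total ratio parts = 4. Expected numbers out of 319:
  black: 319 × 1/4 = 79.75
  blue: 319 × 2/4 = 159.5
  white: 319 × 1/4 = 79.75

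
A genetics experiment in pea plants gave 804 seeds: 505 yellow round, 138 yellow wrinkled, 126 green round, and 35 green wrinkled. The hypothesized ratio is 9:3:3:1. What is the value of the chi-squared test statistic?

15.923

Under the 9:3:3:1 hypothesis (Σ ratio = 16, N = 804):
  yellow round: 804 × 9/16 = 452.25
  yellow wrinkled: 804 × 3/16 = 150.75
  green round: 804 × 3/16 = 150.75
  green wrinkled: 804 × 1/16 = 50.25
χ² = Σ (O − E)² / E
  yellow round: (505 − 452.25)² / 452.25 = 6.1527
  yellow wrinkled: (138 − 150.75)² / 150.75 = 1.0784
  green round: (126 − 150.75)² / 150.75 = 4.0634
  green wrinkled: (35 − 50.25)² / 50.25 = 4.6281
χ² = 6.1527 + 1.0784 + 4.0634 + 4.6281 = 15.9226 ≈ 15.923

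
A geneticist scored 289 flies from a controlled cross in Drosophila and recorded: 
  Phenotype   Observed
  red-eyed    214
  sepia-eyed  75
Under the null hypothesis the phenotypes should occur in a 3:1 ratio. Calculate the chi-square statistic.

0.140

Expected counts for N = 289 under a 3:1 ratio (total parts = 4):
  red-eyed: 289 × 3/4 = 216.75
  sepia-eyed: 289 × 1/4 = 72.25
χ² = Σ (O − E)² / E
  red-eyed: (214 − 216.75)² / 216.75 = 0.0349
  sepia-eyed: (75 − 72.25)² / 72.25 = 0.1047
χ² = 0.0349 + 0.1047 = 0.1396 ≈ 0.140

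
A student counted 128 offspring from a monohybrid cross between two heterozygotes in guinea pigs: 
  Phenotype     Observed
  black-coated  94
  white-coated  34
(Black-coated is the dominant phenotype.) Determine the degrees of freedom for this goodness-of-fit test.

1

For a monohybrid cross between heterozygotes with complete dominance, the expected phenotypic ratio is 3:1.
A goodness-of-fit test with 2 phenotype classes has df = 2 − 1 = 1.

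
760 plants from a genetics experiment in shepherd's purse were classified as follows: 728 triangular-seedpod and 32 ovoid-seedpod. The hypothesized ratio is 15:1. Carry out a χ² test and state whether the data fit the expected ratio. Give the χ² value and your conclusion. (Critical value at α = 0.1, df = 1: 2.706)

Expected counts for N = 760 under a 15:1 ratio (total parts = 16):
  triangular-seedpod: 760 × 15/16 = 712.5
  ovoid-seedpod: 760 × 1/16 = 47.5
χ² = Σ (O − E)² / E
  triangular-seedpod: (728 − 712.5)² / 712.5 = 0.3372
  ovoid-seedpod: (32 − 47.5)² / 47.5 = 5.0579
χ² = 0.3372 + 5.0579 = 5.3951 ≈ 5.395
Degrees of freedom = 2 − 1 = 1; critical value at α = 0.1 is 2.706.
Since 5.395 > 2.706, we reject the null hypothesis — the data do not fit the 15:1 ratio.

5.395; not consistent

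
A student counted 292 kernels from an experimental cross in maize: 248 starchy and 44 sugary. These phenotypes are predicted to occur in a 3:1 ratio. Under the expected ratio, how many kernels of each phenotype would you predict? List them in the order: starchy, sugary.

219, 73

The 3:1 ratio has 4 parts, so with N = 292 the expected counts are:
  starchy: 292 × 3/4 = 219
  sugary: 292 × 1/4 = 73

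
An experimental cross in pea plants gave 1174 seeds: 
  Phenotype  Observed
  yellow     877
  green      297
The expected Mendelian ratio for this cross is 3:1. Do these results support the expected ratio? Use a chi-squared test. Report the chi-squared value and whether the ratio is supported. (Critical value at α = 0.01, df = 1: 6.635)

Under the 3:1 hypothesis (Σ ratio = 4, N = 1174):
  yellow: 1174 × 3/4 = 880.5
  green: 1174 × 1/4 = 293.5
χ² = Σ (O − E)² / E
  yellow: (877 − 880.5)² / 880.5 = 0.0139
  green: (297 − 293.5)² / 293.5 = 0.0417
χ² = 0.0139 + 0.0417 = 0.0556 ≈ 0.056
Degrees of freedom = 2 − 1 = 1; critical value at α = 0.01 is 6.635.
Since 0.056 < 6.635, we fail to reject the null hypothesis — the data are consistent with the 3:1 ratio.

0.056; consistent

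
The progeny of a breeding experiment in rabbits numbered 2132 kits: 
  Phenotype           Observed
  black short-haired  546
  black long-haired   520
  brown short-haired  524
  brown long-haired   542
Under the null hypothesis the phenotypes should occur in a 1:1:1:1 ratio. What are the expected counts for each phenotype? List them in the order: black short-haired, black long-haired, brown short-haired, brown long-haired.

533, 533, 533, 533

Total ratio parts = 4. Expected numbers out of 2132:
  black short-haired: 2132 × 1/4 = 533
  black long-haired: 2132 × 1/4 = 533
  brown short-haired: 2132 × 1/4 = 533
  brown long-haired: 2132 × 1/4 = 533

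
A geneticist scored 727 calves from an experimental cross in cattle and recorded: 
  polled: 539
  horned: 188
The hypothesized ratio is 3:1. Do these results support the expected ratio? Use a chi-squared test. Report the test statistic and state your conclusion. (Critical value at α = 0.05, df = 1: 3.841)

0.287; consistent

Total ratio parts = 4. Expected numbers out of 727:
  polled: 727 × 3/4 = 545.25
  horned: 727 × 1/4 = 181.75
χ² = Σ (O − E)² / E
  polled: (539 − 545.25)² / 545.25 = 0.0716
  horned: (188 − 181.75)² / 181.75 = 0.2149
χ² = 0.0716 + 0.2149 = 0.2865 ≈ 0.287
Degrees of freedom = 2 − 1 = 1; critical value at α = 0.05 is 3.841.
Since 0.287 < 3.841, we fail to reject the null hypothesis — the data are consistent with the 3:1 ratio.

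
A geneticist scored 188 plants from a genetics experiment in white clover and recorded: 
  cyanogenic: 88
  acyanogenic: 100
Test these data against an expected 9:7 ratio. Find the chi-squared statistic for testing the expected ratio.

Under the 9:7 hypothesis (Σ ratio = 16, N = 188):
  cyanogenic: 188 × 9/16 = 105.75
  acyanogenic: 188 × 7/16 = 82.25
χ² = Σ (O − E)² / E
  cyanogenic: (88 − 105.75)² / 105.75 = 2.9793
  acyanogenic: (100 − 82.25)² / 82.25 = 3.8305
χ² = 2.9793 + 3.8305 = 6.8098 ≈ 6.810

6.810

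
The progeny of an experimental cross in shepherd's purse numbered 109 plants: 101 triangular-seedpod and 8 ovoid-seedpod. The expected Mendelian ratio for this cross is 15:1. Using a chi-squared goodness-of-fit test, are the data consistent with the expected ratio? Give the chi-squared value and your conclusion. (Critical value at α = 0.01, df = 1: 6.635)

0.221; consistent

Expected counts for N = 109 under a 15:1 ratio (total parts = 16):
  triangular-seedpod: 109 × 15/16 = 102.1875
  ovoid-seedpod: 109 × 1/16 = 6.8125
χ² = Σ (O − E)² / E
  triangular-seedpod: (101 − 102.1875)² / 102.1875 = 0.0138
  ovoid-seedpod: (8 − 6.8125)² / 6.8125 = 0.2070
χ² = 0.0138 + 0.2070 = 0.2208 ≈ 0.221
Degrees of freedom = 2 − 1 = 1; critical value at α = 0.01 is 6.635.
Since 0.221 < 6.635, we fail to reject the null hypothesis — the data are consistent with the 15:1 ratio.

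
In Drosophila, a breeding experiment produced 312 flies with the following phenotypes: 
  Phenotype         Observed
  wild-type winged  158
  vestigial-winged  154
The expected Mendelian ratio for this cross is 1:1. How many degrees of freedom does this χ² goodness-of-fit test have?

1

A goodness-of-fit test with 2 phenotype classes has df = 2 − 1 = 1.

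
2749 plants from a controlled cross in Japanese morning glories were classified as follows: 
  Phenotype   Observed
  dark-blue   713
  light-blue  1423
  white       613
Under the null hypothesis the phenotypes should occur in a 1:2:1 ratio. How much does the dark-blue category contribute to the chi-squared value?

0.965

Expected counts for N = 2749 under a 1:2:1 ratio (total parts = 4):
  dark-blue: 2749 × 1/4 = 687.25
  light-blue: 2749 × 2/4 = 1374.5
  white: 2749 × 1/4 = 687.25
Contribution of dark-blue: (713 − 687.25)² / 687.25 = 0.9648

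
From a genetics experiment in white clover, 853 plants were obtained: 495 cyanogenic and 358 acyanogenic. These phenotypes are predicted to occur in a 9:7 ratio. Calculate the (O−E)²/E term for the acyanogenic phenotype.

Total ratio parts = 16. Expected numbers out of 853:
  cyanogenic: 853 × 9/16 = 479.8125
  acyanogenic: 853 × 7/16 = 373.1875
Contribution of acyanogenic: (358 − 373.1875)² / 373.1875 = 0.6181

0.618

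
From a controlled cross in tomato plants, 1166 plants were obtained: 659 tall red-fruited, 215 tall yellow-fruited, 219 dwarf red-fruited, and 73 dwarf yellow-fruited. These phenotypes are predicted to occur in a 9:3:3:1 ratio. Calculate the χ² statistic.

Under the 9:3:3:1 hypothesis (Σ ratio = 16, N = 1166):
  tall red-fruited: 1166 × 9/16 = 655.875
  tall yellow-fruited: 1166 × 3/16 = 218.625
  dwarf red-fruited: 1166 × 3/16 = 218.625
  dwarf yellow-fruited: 1166 × 1/16 = 72.875
χ² = Σ (O − E)² / E
  tall red-fruited: (659 − 655.875)² / 655.875 = 0.0149
  tall yellow-fruited: (215 − 218.625)² / 218.625 = 0.0601
  dwarf red-fruited: (219 − 218.625)² / 218.625 = 0.0006
  dwarf yellow-fruited: (73 − 72.875)² / 72.875 = 0.0002
χ² = 0.0149 + 0.0601 + 0.0006 + 0.0002 = 0.0758 ≈ 0.076

0.076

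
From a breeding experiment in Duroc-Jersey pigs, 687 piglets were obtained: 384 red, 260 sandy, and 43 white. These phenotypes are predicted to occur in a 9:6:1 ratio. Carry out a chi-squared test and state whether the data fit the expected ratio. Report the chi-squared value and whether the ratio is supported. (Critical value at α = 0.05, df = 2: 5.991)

The 9:6:1 ratio has 16 parts, so with N = 687 the expected counts are:
  red: 687 × 9/16 = 386.4375
  sandy: 687 × 6/16 = 257.625
  white: 687 × 1/16 = 42.9375
χ² = Σ (O − E)² / E
  red: (384 − 386.4375)² / 386.4375 = 0.0154
  sandy: (260 − 257.625)² / 257.625 = 0.0219
  white: (43 − 42.9375)² / 42.9375 = 0.0001
χ² = 0.0154 + 0.0219 + 0.0001 = 0.0374 ≈ 0.037
Degrees of freedom = 3 − 1 = 2; critical value at α = 0.05 is 5.991.
Since 0.037 < 5.991, we fail to reject the null hypothesis — the data are consistent with the 9:6:1 ratio.

0.037; consistent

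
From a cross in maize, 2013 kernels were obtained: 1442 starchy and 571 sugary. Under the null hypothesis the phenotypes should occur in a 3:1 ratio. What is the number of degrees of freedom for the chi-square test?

A goodness-of-fit test with 2 phenotype classes has df = 2 − 1 = 1.

1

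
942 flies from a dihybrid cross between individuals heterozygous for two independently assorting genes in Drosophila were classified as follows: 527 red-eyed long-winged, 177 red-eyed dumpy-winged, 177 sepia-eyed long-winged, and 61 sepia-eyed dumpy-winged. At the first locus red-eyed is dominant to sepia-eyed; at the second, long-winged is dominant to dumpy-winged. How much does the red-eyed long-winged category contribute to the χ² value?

0.016

A dihybrid F₂ with independent assortment and complete dominance at both loci gives a 9:3:3:1 phenotypic ratio.
The 9:3:3:1 ratio has 16 parts, so with N = 942 the expected counts are:
  red-eyed long-winged: 942 × 9/16 = 529.875
  red-eyed dumpy-winged: 942 × 3/16 = 176.625
  sepia-eyed long-winged: 942 × 3/16 = 176.625
  sepia-eyed dumpy-winged: 942 × 1/16 = 58.875
Contribution of red-eyed long-winged: (527 − 529.875)² / 529.875 = 0.0156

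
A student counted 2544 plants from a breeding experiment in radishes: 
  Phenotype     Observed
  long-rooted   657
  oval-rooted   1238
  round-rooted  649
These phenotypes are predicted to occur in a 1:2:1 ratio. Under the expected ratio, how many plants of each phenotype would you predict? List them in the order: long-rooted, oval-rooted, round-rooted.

Under the 1:2:1 hypothesis (Σ ratio = 4, N = 2544):
  long-rooted: 2544 × 1/4 = 636
  oval-rooted: 2544 × 2/4 = 1272
  round-rooted: 2544 × 1/4 = 636

636, 1272, 636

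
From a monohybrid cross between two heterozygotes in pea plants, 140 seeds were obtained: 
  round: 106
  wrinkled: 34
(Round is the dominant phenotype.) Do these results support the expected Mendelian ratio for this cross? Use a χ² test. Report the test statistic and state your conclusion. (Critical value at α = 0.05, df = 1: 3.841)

0.038; consistent

For a monohybrid cross between heterozygotes with complete dominance, the expected phenotypic ratio is 3:1.
The 3:1 ratio has 4 parts, so with N = 140 the expected counts are:
  round: 140 × 3/4 = 105
  wrinkled: 140 × 1/4 = 35
χ² = Σ (O − E)² / E
  round: (106 − 105)² / 105 = 0.0095
  wrinkled: (34 − 35)² / 35 = 0.0286
χ² = 0.0095 + 0.0286 = 0.0381 ≈ 0.038
Degrees of freedom = 2 − 1 = 1; critical value at α = 0.05 is 3.841.
Since 0.038 < 3.841, we fail to reject the null hypothesis — the data are consistent with the 3:1 ratio.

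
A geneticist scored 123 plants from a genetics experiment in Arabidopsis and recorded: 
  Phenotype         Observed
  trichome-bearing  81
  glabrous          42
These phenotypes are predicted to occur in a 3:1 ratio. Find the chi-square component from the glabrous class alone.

4.116

Under the 3:1 hypothesis (Σ ratio = 4, N = 123):
  trichome-bearing: 123 × 3/4 = 92.25
  glabrous: 123 × 1/4 = 30.75
Contribution of glabrous: (42 − 30.75)² / 30.75 = 4.1159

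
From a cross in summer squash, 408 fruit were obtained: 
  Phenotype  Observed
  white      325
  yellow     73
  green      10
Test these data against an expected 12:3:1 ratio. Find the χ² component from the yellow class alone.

0.160

Expected counts for N = 408 under a 12:3:1 ratio (total parts = 16):
  white: 408 × 12/16 = 306
  yellow: 408 × 3/16 = 76.5
  green: 408 × 1/16 = 25.5
Contribution of yellow: (73 − 76.5)² / 76.5 = 0.1601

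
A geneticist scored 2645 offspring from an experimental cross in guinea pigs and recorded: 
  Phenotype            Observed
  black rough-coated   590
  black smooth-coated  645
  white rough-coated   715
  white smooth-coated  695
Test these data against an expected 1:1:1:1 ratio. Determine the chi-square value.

The 1:1:1:1 ratio has 4 parts, so with N = 2645 the expected counts are:
  black rough-coated: 2645 × 1/4 = 661.25
  black smooth-coated: 2645 × 1/4 = 661.25
  white rough-coated: 2645 × 1/4 = 661.25
  white smooth-coated: 2645 × 1/4 = 661.25
χ² = Σ (O − E)² / E
  black rough-coated: (590 − 661.25)² / 661.25 = 7.6772
  black smooth-coated: (645 − 661.25)² / 661.25 = 0.3993
  white rough-coated: (715 − 661.25)² / 661.25 = 4.3691
  white smooth-coated: (695 − 661.25)² / 661.25 = 1.7226
χ² = 7.6772 + 0.3993 + 4.3691 + 1.7226 = 14.1682 ≈ 14.168

14.168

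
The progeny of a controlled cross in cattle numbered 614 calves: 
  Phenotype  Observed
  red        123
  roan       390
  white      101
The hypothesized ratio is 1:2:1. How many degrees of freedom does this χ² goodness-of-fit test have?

2

A goodness-of-fit test with 3 phenotype classes has df = 3 − 1 = 2.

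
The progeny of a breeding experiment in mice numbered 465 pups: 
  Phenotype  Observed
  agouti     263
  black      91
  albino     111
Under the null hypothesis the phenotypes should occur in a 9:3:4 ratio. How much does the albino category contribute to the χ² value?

0.237

Expected counts for N = 465 under a 9:3:4 ratio (total parts = 16):
  agouti: 465 × 9/16 = 261.5625
  black: 465 × 3/16 = 87.1875
  albino: 465 × 4/16 = 116.25
Contribution of albino: (111 − 116.25)² / 116.25 = 0.2371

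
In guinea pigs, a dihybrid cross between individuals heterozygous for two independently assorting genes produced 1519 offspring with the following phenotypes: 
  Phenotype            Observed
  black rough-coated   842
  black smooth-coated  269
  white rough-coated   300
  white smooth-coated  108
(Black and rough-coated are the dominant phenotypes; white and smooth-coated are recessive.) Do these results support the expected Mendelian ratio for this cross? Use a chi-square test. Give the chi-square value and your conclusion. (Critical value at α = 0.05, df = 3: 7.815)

3.666; consistent

A dihybrid F₂ with independent assortment and complete dominance at both loci gives a 9:3:3:1 phenotypic ratio.
Under the 9:3:3:1 hypothesis (Σ ratio = 16, N = 1519):
  black rough-coated: 1519 × 9/16 = 854.4375
  black smooth-coated: 1519 × 3/16 = 284.8125
  white rough-coated: 1519 × 3/16 = 284.8125
  white smooth-coated: 1519 × 1/16 = 94.9375
χ² = Σ (O − E)² / E
  black rough-coated: (842 − 854.4375)² / 854.4375 = 0.1810
  black smooth-coated: (269 − 284.8125)² / 284.8125 = 0.8779
  white rough-coated: (300 − 284.8125)² / 284.8125 = 0.8099
  white smooth-coated: (108 − 94.9375)² / 94.9375 = 1.7973
χ² = 0.1810 + 0.8779 + 0.8099 + 1.7973 = 3.6661 ≈ 3.666
Degrees of freedom = 4 − 1 = 3; critical value at α = 0.05 is 7.815.
Since 3.666 < 7.815, we fail to reject the null hypothesis — the data are consistent with the 9:3:3:1 ratio.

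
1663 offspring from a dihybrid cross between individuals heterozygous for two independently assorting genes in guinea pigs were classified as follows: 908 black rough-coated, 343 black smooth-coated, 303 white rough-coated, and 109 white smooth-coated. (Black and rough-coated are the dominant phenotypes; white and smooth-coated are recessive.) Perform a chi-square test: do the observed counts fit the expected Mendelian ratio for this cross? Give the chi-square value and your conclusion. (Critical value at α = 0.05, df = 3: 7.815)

4.420; consistent

A dihybrid F₂ with independent assortment and complete dominance at both loci gives a 9:3:3:1 phenotypic ratio.
The 9:3:3:1 ratio has 16 parts, so with N = 1663 the expected counts are:
  black rough-coated: 1663 × 9/16 = 935.4375
  black smooth-coated: 1663 × 3/16 = 311.8125
  white rough-coated: 1663 × 3/16 = 311.8125
  white smooth-coated: 1663 × 1/16 = 103.9375
χ² = Σ (O − E)² / E
  black rough-coated: (908 − 935.4375)² / 935.4375 = 0.8048
  black smooth-coated: (343 − 311.8125)² / 311.8125 = 3.1194
  white rough-coated: (303 − 311.8125)² / 311.8125 = 0.2491
  white smooth-coated: (109 − 103.9375)² / 103.9375 = 0.2466
χ² = 0.8048 + 3.1194 + 0.2491 + 0.2466 = 4.4199 ≈ 4.420
Degrees of freedom = 4 − 1 = 3; critical value at α = 0.05 is 7.815.
Since 4.420 < 7.815, we fail to reject the null hypothesis — the data are consistent with the 9:3:3:1 ratio.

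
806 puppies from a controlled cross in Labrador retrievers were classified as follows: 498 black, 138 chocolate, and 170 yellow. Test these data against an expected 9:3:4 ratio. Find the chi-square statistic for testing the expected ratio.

10.457

The 9:3:4 ratio has 16 parts, so with N = 806 the expected counts are:
  black: 806 × 9/16 = 453.375
  chocolate: 806 × 3/16 = 151.125
  yellow: 806 × 4/16 = 201.5
χ² = Σ (O − E)² / E
  black: (498 − 453.375)² / 453.375 = 4.3924
  chocolate: (138 − 151.125)² / 151.125 = 1.1399
  yellow: (170 − 201.5)² / 201.5 = 4.9243
χ² = 4.3924 + 1.1399 + 4.9243 = 10.4566 ≈ 10.457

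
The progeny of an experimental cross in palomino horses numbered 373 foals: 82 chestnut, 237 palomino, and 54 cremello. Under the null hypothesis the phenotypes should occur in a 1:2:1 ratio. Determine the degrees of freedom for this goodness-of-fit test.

A goodness-of-fit test with 3 phenotype classes has df = 3 − 1 = 2.

2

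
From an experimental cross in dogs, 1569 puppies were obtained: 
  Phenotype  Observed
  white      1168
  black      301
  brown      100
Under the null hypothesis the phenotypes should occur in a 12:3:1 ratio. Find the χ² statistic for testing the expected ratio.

0.261

The 12:3:1 ratio has 16 parts, so with N = 1569 the expected counts are:
  white: 1569 × 12/16 = 1176.75
  black: 1569 × 3/16 = 294.1875
  brown: 1569 × 1/16 = 98.0625
χ² = Σ (O − E)² / E
  white: (1168 − 1176.75)² / 1176.75 = 0.0651
  black: (301 − 294.1875)² / 294.1875 = 0.1578
  brown: (100 − 98.0625)² / 98.0625 = 0.0383
χ² = 0.0651 + 0.1578 + 0.0383 = 0.2612 ≈ 0.261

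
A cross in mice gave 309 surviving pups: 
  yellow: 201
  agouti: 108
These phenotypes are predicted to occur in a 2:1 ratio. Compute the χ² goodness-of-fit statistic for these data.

0.364

Expected counts for N = 309 under a 2:1 ratio (total parts = 3):
  yellow: 309 × 2/3 = 206
  agouti: 309 × 1/3 = 103
χ² = Σ (O − E)² / E
  yellow: (201 − 206)² / 206 = 0.1214
  agouti: (108 − 103)² / 103 = 0.2427
χ² = 0.1214 + 0.2427 = 0.3641 ≈ 0.364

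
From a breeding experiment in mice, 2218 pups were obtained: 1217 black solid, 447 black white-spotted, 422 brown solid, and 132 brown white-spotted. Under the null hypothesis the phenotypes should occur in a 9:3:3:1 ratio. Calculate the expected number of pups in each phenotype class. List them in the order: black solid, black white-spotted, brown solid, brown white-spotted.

1247.625, 415.875, 415.875, 138.625

Under the 9:3:3:1 hypothesis (Σ ratio = 16, N = 2218):
  black solid: 2218 × 9/16 = 1247.625
  black white-spotted: 2218 × 3/16 = 415.875
  brown solid: 2218 × 3/16 = 415.875
  brown white-spotted: 2218 × 1/16 = 138.625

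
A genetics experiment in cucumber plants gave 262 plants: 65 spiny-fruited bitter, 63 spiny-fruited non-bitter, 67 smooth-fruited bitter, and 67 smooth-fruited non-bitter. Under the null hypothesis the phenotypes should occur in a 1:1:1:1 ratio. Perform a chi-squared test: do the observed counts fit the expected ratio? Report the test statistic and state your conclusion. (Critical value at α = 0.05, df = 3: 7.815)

Total ratio parts = 4. Expected numbers out of 262:
  spiny-fruited bitter: 262 × 1/4 = 65.5
  spiny-fruited non-bitter: 262 × 1/4 = 65.5
  smooth-fruited bitter: 262 × 1/4 = 65.5
  smooth-fruited non-bitter: 262 × 1/4 = 65.5
χ² = Σ (O − E)² / E
  spiny-fruited bitter: (65 − 65.5)² / 65.5 = 0.0038
  spiny-fruited non-bitter: (63 − 65.5)² / 65.5 = 0.0954
  smooth-fruited bitter: (67 − 65.5)² / 65.5 = 0.0344
  smooth-fruited non-bitter: (67 − 65.5)² / 65.5 = 0.0344
χ² = 0.0038 + 0.0954 + 0.0344 + 0.0344 = 0.168
Degrees of freedom = 4 − 1 = 3; critical value at α = 0.05 is 7.815.
Since 0.168 < 7.815, we fail to reject the null hypothesis — the data are consistent with the 1:1:1:1 ratio.

0.168; consistent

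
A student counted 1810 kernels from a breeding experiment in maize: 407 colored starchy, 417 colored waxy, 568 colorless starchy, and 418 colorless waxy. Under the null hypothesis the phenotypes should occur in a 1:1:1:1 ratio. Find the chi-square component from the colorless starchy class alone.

Total ratio parts = 4. Expected numbers out of 1810:
  colored starchy: 1810 × 1/4 = 452.5
  colored waxy: 1810 × 1/4 = 452.5
  colorless starchy: 1810 × 1/4 = 452.5
  colorless waxy: 1810 × 1/4 = 452.5
Contribution of colorless starchy: (568 − 452.5)² / 452.5 = 29.4812

29.481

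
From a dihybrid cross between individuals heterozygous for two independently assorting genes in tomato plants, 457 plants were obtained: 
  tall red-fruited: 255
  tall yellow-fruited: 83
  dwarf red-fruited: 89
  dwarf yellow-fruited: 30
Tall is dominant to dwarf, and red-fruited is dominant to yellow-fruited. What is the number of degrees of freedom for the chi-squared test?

3

A dihybrid F₂ with independent assortment and complete dominance at both loci gives a 9:3:3:1 phenotypic ratio.
A goodness-of-fit test with 4 phenotype classes has df = 4 − 1 = 3.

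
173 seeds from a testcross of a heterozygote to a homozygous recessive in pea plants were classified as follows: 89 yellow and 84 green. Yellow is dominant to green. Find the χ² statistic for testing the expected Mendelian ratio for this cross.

A testcross of a heterozygote (Aa × aa) gives a 1:1 phenotypic ratio.
Under the 1:1 hypothesis (Σ ratio = 2, N = 173):
  yellow: 173 × 1/2 = 86.5
  green: 173 × 1/2 = 86.5
χ² = Σ (O − E)² / E
  yellow: (89 − 86.5)² / 86.5 = 0.0723
  green: (84 − 86.5)² / 86.5 = 0.0723
χ² = 0.0723 + 0.0723 = 0.1446 ≈ 0.145

0.145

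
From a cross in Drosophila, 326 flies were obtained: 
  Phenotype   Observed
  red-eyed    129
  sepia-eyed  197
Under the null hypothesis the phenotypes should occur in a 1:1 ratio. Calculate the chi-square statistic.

Total ratio parts = 2. Expected numbers out of 326:
  red-eyed: 326 × 1/2 = 163
  sepia-eyed: 326 × 1/2 = 163
χ² = Σ (O − E)² / E
  red-eyed: (129 − 163)² / 163 = 7.0920
  sepia-eyed: (197 − 163)² / 163 = 7.0920
χ² = 7.0920 + 7.0920 = 14.184

14.184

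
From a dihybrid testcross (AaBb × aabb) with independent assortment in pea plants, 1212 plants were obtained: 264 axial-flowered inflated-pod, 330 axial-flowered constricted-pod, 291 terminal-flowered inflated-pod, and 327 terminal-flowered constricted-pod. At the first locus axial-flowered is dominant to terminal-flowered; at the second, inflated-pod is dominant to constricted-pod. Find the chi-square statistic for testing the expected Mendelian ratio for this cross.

A dihybrid testcross with independent assortment gives a 1:1:1:1 ratio.
Total ratio parts = 4. Expected numbers out of 1212:
  axial-flowered inflated-pod: 1212 × 1/4 = 303
  axial-flowered constricted-pod: 1212 × 1/4 = 303
  terminal-flowered inflated-pod: 1212 × 1/4 = 303
  terminal-flowered constricted-pod: 1212 × 1/4 = 303
χ² = Σ (O − E)² / E
  axial-flowered inflated-pod: (264 − 303)² / 303 = 5.0198
  axial-flowered constricted-pod: (330 − 303)² / 303 = 2.4059
  terminal-flowered inflated-pod: (291 − 303)² / 303 = 0.4752
  terminal-flowered constricted-pod: (327 − 303)² / 303 = 1.9010
χ² = 5.0198 + 2.4059 + 0.4752 + 1.9010 = 9.8019 ≈ 9.802

9.802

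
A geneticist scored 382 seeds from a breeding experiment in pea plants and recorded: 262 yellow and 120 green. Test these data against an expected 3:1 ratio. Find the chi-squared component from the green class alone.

6.285

Total ratio parts = 4. Expected numbers out of 382:
  yellow: 382 × 3/4 = 286.5
  green: 382 × 1/4 = 95.5
Contribution of green: (120 − 95.5)² / 95.5 = 6.2853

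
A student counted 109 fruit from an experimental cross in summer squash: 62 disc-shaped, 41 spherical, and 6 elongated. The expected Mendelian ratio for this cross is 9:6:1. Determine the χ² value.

Total ratio parts = 16. Expected numbers out of 109:
  disc-shaped: 109 × 9/16 = 61.3125
  spherical: 109 × 6/16 = 40.875
  elongated: 109 × 1/16 = 6.8125
χ² = Σ (O − E)² / E
  disc-shaped: (62 − 61.3125)² / 61.3125 = 0.0077
  spherical: (41 − 40.875)² / 40.875 = 0.0004
  elongated: (6 − 6.8125)² / 6.8125 = 0.0969
χ² = 0.0077 + 0.0004 + 0.0969 = 0.105

0.105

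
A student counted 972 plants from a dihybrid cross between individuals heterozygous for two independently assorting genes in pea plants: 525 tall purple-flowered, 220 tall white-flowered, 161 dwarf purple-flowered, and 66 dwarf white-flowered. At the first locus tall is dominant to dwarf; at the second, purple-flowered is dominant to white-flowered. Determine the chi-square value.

11.616

A dihybrid F₂ with independent assortment and complete dominance at both loci gives a 9:3:3:1 phenotypic ratio.
Under the 9:3:3:1 hypothesis (Σ ratio = 16, N = 972):
  tall purple-flowered: 972 × 9/16 = 546.75
  tall white-flowered: 972 × 3/16 = 182.25
  dwarf purple-flowered: 972 × 3/16 = 182.25
  dwarf white-flowered: 972 × 1/16 = 60.75
χ² = Σ (O − E)² / E
  tall purple-flowered: (525 − 546.75)² / 546.75 = 0.8652
  tall white-flowered: (220 − 182.25)² / 182.25 = 7.8193
  dwarf purple-flowered: (161 − 182.25)² / 182.25 = 2.4777
  dwarf white-flowered: (66 − 60.75)² / 60.75 = 0.4537
χ² = 0.8652 + 7.8193 + 2.4777 + 0.4537 = 11.6159 ≈ 11.616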